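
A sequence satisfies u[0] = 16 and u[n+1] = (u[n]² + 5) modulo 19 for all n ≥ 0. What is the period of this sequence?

We have u[0] = 16; u[1] = 14; u[2] = 11; u[3] = 12; u[4] = 16.
The sequence repeats with period 4.

4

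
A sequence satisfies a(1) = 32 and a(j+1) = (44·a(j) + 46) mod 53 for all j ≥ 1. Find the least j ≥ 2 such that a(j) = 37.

Computing terms: a(1) = 32; a(2) = 23; a(3) = 51; a(4) = 11; a(5) = 0; a(6) = 46; a(7) = 3; a(8) = 19; a(9) = 34; a(10) = 5; a(11) = 1; a(12) = 37; a(13) = 31; a(14) = 32.
The sequence repeats with period 13.
The value 37 first appears (with j ≥ 2) at a(12).

12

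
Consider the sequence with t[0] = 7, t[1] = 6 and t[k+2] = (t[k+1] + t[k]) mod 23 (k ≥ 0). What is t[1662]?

t[0] = 7,  t[1] = 6,  t[2] = 13,  t[3] = 19,  t[4] = 9,  t[5] = 5,  t[6] = 14,  t[7] = 19,  t[8] = 10,  t[9] = 6,  t[10] = 16,  t[11] = 22,  t[12] = 15,  t[13] = 14,  t[14] = 6,  t[15] = 20,  t[16] = 3,  t[17] = 0,  t[18] = 3,  t[19] = 3,  t[20] = 6,  t[21] = 9,  t[22] = 15,  t[23] = 1,  t[24] = 16,  t[25] = 17,  t[26] = 10,  t[27] = 4,  t[28] = 14,  t[29] = 18,  t[30] = 9,  t[31] = 4,  t[32] = 13,  t[33] = 17,  t[34] = 7,  t[35] = 1,  t[36] = 8,  t[37] = 9,  t[38] = 17,  t[39] = 3,  t[40] = 20,  t[41] = 0,  t[42] = 20,  t[43] = 20,  t[44] = 17,  t[45] = 14,  t[46] = 8,  t[47] = 22,  t[48] = 7,  t[49] = 6.
Since (t[48], t[49]) = (t[0], t[1]) = (7, 6) (two consecutive terms determine the rest), the sequence is periodic with period 48.
So t[1662] = t[0 + ((1662-0) mod 48)] = t[30] = 9.

9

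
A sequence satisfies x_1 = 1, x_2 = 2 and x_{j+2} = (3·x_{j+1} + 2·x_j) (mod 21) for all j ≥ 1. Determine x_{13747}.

11

Listing terms: x_1 = 1; x_2 = 2; x_3 = 8; x_4 = 7; x_5 = 16; x_6 = 20; x_7 = 8; x_8 = 1; x_9 = 19; x_{10} = 17; x_{11} = 5; x_{12} = 7; x_{13} = 10; x_{14} = 2; x_{15} = 5; x_{16} = 19; x_{17} = 4; x_{18} = 8; x_{19} = 11; x_{20} = 7; x_{21} = 1; x_{22} = 17; x_{23} = 11; x_{24} = 4; x_{25} = 13; x_{26} = 5; x_{27} = 20; x_{28} = 7; x_{29} = 19; x_{30} = 8; x_{31} = 20; x_{32} = 13; x_{33} = 16; x_{34} = 11; x_{35} = 2; x_{36} = 7; x_{37} = 4; x_{38} = 5; x_{39} = 2; x_{40} = 16; x_{41} = 10; x_{42} = 20; x_{43} = 17; x_{44} = 7; x_{45} = 13; x_{46} = 11; x_{47} = 17; x_{48} = 10; x_{49} = 1; x_{50} = 2.
The sequence repeats with period 48.
So x_{13747} = x_{1 + ((13747-1) mod 48)} = x_{19} = 11.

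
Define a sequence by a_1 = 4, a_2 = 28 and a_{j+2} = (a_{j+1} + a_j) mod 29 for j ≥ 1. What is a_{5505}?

3

Listing terms: a_1 = 4; a_2 = 28; a_3 = 3; a_4 = 2; a_5 = 5; a_6 = 7; a_7 = 12; a_8 = 19; a_9 = 2; a_{10} = 21; a_{11} = 23; a_{12} = 15; a_{13} = 9; a_{14} = 24; a_{15} = 4; a_{16} = 28.
Since (a_{15}, a_{16}) = (a_1, a_2) = (4, 28) (two consecutive terms determine the rest), the sequence is periodic with period 14.
So a_{5505} = a_{1 + ((5505-1) mod 14)} = a_3 = 3.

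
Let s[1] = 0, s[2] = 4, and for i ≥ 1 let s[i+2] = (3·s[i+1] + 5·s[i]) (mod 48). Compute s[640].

Computing terms: s[1] = 0, s[2] = 4, s[3] = 12, s[4] = 8, s[5] = 36, s[6] = 4, s[7] = 0, s[8] = 20, s[9] = 12, s[10] = 40, s[11] = 36, s[12] = 20, s[13] = 0, s[14] = 4.
Since (s[13], s[14]) = (s[1], s[2]) = (0, 4) (two consecutive terms determine the rest), the sequence is periodic with period 12.
(640 - 1) mod 12 = 3, so s[640] = s[4] = 8.

8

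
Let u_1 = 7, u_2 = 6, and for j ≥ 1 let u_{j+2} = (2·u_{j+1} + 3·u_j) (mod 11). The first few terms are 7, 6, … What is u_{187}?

We have u_1 = 7; u_2 = 6; u_3 = 0; u_4 = 7; u_5 = 3; u_6 = 5; u_7 = 8; u_8 = 9; u_9 = 9; u_{10} = 1; u_{11} = 7; u_{12} = 6.
The sequence repeats with period 10.
(187 - 1) mod 10 = 6, so u_{187} = u_7 = 8.

8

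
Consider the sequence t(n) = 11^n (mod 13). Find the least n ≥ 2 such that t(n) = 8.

Listing terms: t(1) = 11; t(2) = 4; t(3) = 5; t(4) = 3; t(5) = 7; t(6) = 12; t(7) = 2; t(8) = 9; t(9) = 8; t(10) = 10; t(11) = 6; t(12) = 1; t(13) = 11.
Since t(13) = t(1) = 11, the sequence is periodic with period 12.
The value 8 first appears (with n ≥ 2) at t(9).

9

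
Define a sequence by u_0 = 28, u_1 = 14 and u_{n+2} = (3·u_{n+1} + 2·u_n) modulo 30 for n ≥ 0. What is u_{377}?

20

We have u_0 = 28, u_1 = 14, u_2 = 8, u_3 = 22, u_4 = 22, u_5 = 20, u_6 = 14, u_7 = 22, u_8 = 4, u_9 = 26, u_{10} = 26, u_{11} = 10, u_{12} = 22, u_{13} = 26, u_{14} = 2, u_{15} = 28, u_{16} = 28, u_{17} = 20, u_{18} = 26, u_{19} = 28, u_{20} = 16, u_{21} = 14, u_{22} = 14, u_{23} = 10, u_{24} = 28, u_{25} = 14.
The sequence repeats with period 24.
(377 - 0) mod 24 = 17, so u_{377} = u_{17} = 20.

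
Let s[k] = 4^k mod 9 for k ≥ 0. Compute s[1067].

s[0] = 1, s[1] = 4, s[2] = 7, s[3] = 1.
Since s[3] = s[0] = 1, the sequence is periodic with period 3.
So s[1067] = s[0 + ((1067-0) mod 3)] = s[2] = 7.

7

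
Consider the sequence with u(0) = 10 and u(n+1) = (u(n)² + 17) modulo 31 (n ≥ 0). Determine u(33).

u(0) = 10, u(1) = 24, u(2) = 4, u(3) = 2, u(4) = 21, u(5) = 24.
Since u(5) = u(1) = 24, the sequence is eventually periodic: after a pre-period of length 1 it cycles with period 4.
For n ≥ 1, u(n) depends only on (n - 1) mod 4. (33 - 1) mod 4 = 0, so u(33) = u(1) = 24.

24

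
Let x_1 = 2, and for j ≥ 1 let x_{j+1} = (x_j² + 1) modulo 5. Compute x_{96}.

Computing terms: x_1 = 2; x_2 = 0; x_3 = 1; x_4 = 2.
The sequence repeats with period 3.
(96 - 1) mod 3 = 2, so x_{96} = x_3 = 1.

1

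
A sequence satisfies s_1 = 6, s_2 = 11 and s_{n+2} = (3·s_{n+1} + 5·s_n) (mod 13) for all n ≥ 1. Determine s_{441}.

s_1 = 6; s_2 = 11; s_3 = 11; s_4 = 10; s_5 = 7; s_6 = 6; s_7 = 1; s_8 = 7; s_9 = 0; s_{10} = 9; s_{11} = 1; s_{12} = 9; s_{13} = 6; s_{14} = 11.
Since (s_{13}, s_{14}) = (s_1, s_2) = (6, 11) (two consecutive terms determine the rest), the sequence is periodic with period 12.
So s_{441} = s_{1 + ((441-1) mod 12)} = s_9 = 0.

0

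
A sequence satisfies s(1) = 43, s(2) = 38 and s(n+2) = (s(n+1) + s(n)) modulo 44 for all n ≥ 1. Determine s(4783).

We have s(1) = 43; s(2) = 38; s(3) = 37; s(4) = 31; s(5) = 24; s(6) = 11; s(7) = 35; s(8) = 2; s(9) = 37; s(10) = 39; s(11) = 32; s(12) = 27; s(13) = 15; s(14) = 42; s(15) = 13; s(16) = 11; s(17) = 24; s(18) = 35; s(19) = 15; s(20) = 6; s(21) = 21; s(22) = 27; s(23) = 4; s(24) = 31; s(25) = 35; s(26) = 22; s(27) = 13; s(28) = 35; s(29) = 4; s(30) = 39; s(31) = 43; s(32) = 38.
The sequence repeats with period 30.
(4783 - 1) mod 30 = 12, so s(4783) = s(13) = 15.

15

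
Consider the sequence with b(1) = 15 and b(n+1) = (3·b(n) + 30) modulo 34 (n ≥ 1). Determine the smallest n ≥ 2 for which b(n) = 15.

Listing terms: b(1) = 15, b(2) = 7, b(3) = 17, b(4) = 13, b(5) = 1, b(6) = 33, b(7) = 27, b(8) = 9, b(9) = 23, b(10) = 31, b(11) = 21, b(12) = 25, b(13) = 3, b(14) = 5, b(15) = 11, b(16) = 29, b(17) = 15.
Since b(17) = b(1) = 15, the sequence is periodic with period 16.
The value 15 next appears (with n ≥ 2) at b(17).

17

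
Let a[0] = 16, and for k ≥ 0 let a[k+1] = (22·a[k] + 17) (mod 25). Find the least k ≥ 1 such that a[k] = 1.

16

a[0] = 16, a[1] = 19, a[2] = 10, a[3] = 12, a[4] = 6, a[5] = 24, a[6] = 20, a[7] = 7, a[8] = 21, a[9] = 4, a[10] = 5, a[11] = 2, a[12] = 11, a[13] = 9, a[14] = 15, a[15] = 22, a[16] = 1, a[17] = 14, a[18] = 0, a[19] = 17, a[20] = 16.
The sequence repeats with period 20.
The value 1 first appears (with k ≥ 1) at a[16].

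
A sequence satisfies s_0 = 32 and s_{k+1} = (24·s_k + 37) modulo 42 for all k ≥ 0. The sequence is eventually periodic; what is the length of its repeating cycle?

Computing terms: s_0 = 32,  s_1 = 7,  s_2 = 37,  s_3 = 1,  s_4 = 19,  s_5 = 31,  s_6 = 25,  s_7 = 7.
Since s_7 = s_1 = 7, the sequence is eventually periodic: after a pre-period of length 1 it cycles with period 6.

6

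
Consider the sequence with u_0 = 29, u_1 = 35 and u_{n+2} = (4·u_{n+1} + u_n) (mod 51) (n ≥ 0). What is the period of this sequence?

Listing terms: u_0 = 29; u_1 = 35; u_2 = 16; u_3 = 48; u_4 = 4; u_5 = 13; u_6 = 5; u_7 = 33; u_8 = 35; u_9 = 20; u_{10} = 13; u_{11} = 21; u_{12} = 46; u_{13} = 1; u_{14} = 50; u_{15} = 48; u_{16} = 38; u_{17} = 47; u_{18} = 22; u_{19} = 33; u_{20} = 1; u_{21} = 37; u_{22} = 47; u_{23} = 21; u_{24} = 29; u_{25} = 35.
The sequence repeats with period 24.

24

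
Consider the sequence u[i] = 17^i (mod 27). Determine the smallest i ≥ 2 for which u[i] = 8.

We have u[1] = 17; u[2] = 19; u[3] = 26; u[4] = 10; u[5] = 8; u[6] = 1; u[7] = 17.
Since u[7] = u[1] = 17, the sequence is periodic with period 6.
The value 8 first appears (with i ≥ 2) at u[5].

5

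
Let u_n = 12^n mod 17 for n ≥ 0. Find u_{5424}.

1

Computing terms: u_0 = 1; u_1 = 12; u_2 = 8; u_3 = 11; u_4 = 13; u_5 = 3; u_6 = 2; u_7 = 7; u_8 = 16; u_9 = 5; u_{10} = 9; u_{11} = 6; u_{12} = 4; u_{13} = 14; u_{14} = 15; u_{15} = 10; u_{16} = 1.
The sequence repeats with period 16.
So u_{5424} = u_{0 + ((5424-0) mod 16)} = u_0 = 1.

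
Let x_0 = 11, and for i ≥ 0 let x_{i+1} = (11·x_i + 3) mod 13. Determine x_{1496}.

x_0 = 11; x_1 = 7; x_2 = 2; x_3 = 12; x_4 = 5; x_5 = 6; x_6 = 4; x_7 = 8; x_8 = 0; x_9 = 3; x_{10} = 10; x_{11} = 9; x_{12} = 11.
Since x_{12} = x_0 = 11, the sequence is periodic with period 12.
So x_{1496} = x_{0 + ((1496-0) mod 12)} = x_8 = 0.

0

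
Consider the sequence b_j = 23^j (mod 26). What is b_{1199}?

17

Listing terms: b_1 = 23, b_2 = 9, b_3 = 25, b_4 = 3, b_5 = 17, b_6 = 1, b_7 = 23.
Since b_7 = b_1 = 23, the sequence is periodic with period 6.
So b_{1199} = b_{1 + ((1199-1) mod 6)} = b_5 = 17.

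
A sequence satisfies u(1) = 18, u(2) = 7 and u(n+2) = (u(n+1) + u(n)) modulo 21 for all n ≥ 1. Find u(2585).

3

Computing terms: u(1) = 18, u(2) = 7, u(3) = 4, u(4) = 11, u(5) = 15, u(6) = 5, u(7) = 20, u(8) = 4, u(9) = 3, u(10) = 7, u(11) = 10, u(12) = 17, u(13) = 6, u(14) = 2, u(15) = 8, u(16) = 10, u(17) = 18, u(18) = 7.
Since (u(17), u(18)) = (u(1), u(2)) = (18, 7) (two consecutive terms determine the rest), the sequence is periodic with period 16.
So u(2585) = u(1 + ((2585-1) mod 16)) = u(9) = 3.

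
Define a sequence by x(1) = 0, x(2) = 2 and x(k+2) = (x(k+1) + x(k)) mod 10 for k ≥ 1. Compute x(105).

x(1) = 0; x(2) = 2; x(3) = 2; x(4) = 4; x(5) = 6; x(6) = 0; x(7) = 6; x(8) = 6; x(9) = 2; x(10) = 8; x(11) = 0; x(12) = 8; x(13) = 8; x(14) = 6; x(15) = 4; x(16) = 0; x(17) = 4; x(18) = 4; x(19) = 8; x(20) = 2; x(21) = 0; x(22) = 2.
Since (x(21), x(22)) = (x(1), x(2)) = (0, 2) (two consecutive terms determine the rest), the sequence is periodic with period 20.
So x(105) = x(1 + ((105-1) mod 20)) = x(5) = 6.

6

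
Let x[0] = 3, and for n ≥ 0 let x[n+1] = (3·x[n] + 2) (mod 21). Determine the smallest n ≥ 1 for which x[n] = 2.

3

We have x[0] = 3, x[1] = 11, x[2] = 14, x[3] = 2, x[4] = 8, x[5] = 5, x[6] = 17, x[7] = 11.
Since x[7] = x[1] = 11, the sequence is eventually periodic: after a pre-period of length 1 it cycles with period 6.
The value 2 first appears (with n ≥ 1) at x[3].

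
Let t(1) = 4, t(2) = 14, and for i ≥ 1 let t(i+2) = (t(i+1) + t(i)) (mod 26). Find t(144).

6

Listing terms: t(1) = 4,  t(2) = 14,  t(3) = 18,  t(4) = 6,  t(5) = 24,  t(6) = 4,  t(7) = 2,  t(8) = 6,  t(9) = 8,  t(10) = 14,  t(11) = 22,  t(12) = 10,  t(13) = 6,  t(14) = 16,  t(15) = 22,  t(16) = 12,  t(17) = 8,  t(18) = 20,  t(19) = 2,  t(20) = 22,  t(21) = 24,  t(22) = 20,  t(23) = 18,  t(24) = 12,  t(25) = 4,  t(26) = 16,  t(27) = 20,  t(28) = 10,  t(29) = 4,  t(30) = 14.
The sequence repeats with period 28.
(144 - 1) mod 28 = 3, so t(144) = t(4) = 6.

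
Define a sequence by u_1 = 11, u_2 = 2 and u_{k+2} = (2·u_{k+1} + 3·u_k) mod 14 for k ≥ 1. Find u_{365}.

5

Listing terms: u_1 = 11,  u_2 = 2,  u_3 = 9,  u_4 = 10,  u_5 = 5,  u_6 = 12,  u_7 = 11,  u_8 = 2.
The sequence repeats with period 6.
(365 - 1) mod 6 = 4, so u_{365} = u_5 = 5.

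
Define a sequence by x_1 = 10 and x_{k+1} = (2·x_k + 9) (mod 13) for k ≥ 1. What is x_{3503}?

12

Computing terms: x_1 = 10,  x_2 = 3,  x_3 = 2,  x_4 = 0,  x_5 = 9,  x_6 = 1,  x_7 = 11,  x_8 = 5,  x_9 = 6,  x_{10} = 8,  x_{11} = 12,  x_{12} = 7,  x_{13} = 10.
Since x_{13} = x_1 = 10, the sequence is periodic with period 12.
(3503 - 1) mod 12 = 10, so x_{3503} = x_{11} = 12.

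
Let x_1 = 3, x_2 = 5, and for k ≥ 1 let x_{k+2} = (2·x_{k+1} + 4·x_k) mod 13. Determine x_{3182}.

Computing terms: x_1 = 3, x_2 = 5, x_3 = 9, x_4 = 12, x_5 = 8, x_6 = 12, x_7 = 4, x_8 = 4, x_9 = 11, x_{10} = 12, x_{11} = 3, x_{12} = 2, x_{13} = 3, x_{14} = 1, x_{15} = 1, x_{16} = 6, x_{17} = 3, x_{18} = 4, x_{19} = 7, x_{20} = 4, x_{21} = 10, x_{22} = 10, x_{23} = 8, x_{24} = 4, x_{25} = 1, x_{26} = 5, x_{27} = 1, x_{28} = 9, x_{29} = 9, x_{30} = 2, x_{31} = 1, x_{32} = 10, x_{33} = 11, x_{34} = 10, x_{35} = 12, x_{36} = 12, x_{37} = 7, x_{38} = 10, x_{39} = 9, x_{40} = 6, x_{41} = 9, x_{42} = 3, x_{43} = 3, x_{44} = 5.
Since (x_{43}, x_{44}) = (x_1, x_2) = (3, 5) (two consecutive terms determine the rest), the sequence is periodic with period 42.
(3182 - 1) mod 42 = 31, so x_{3182} = x_{32} = 10.

10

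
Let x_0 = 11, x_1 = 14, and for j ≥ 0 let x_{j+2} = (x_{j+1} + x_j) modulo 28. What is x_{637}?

Listing terms: x_0 = 11, x_1 = 14, x_2 = 25, x_3 = 11, x_4 = 8, x_5 = 19, x_6 = 27, x_7 = 18, x_8 = 17, x_9 = 7, x_{10} = 24, x_{11} = 3, x_{12} = 27, x_{13} = 2, x_{14} = 1, x_{15} = 3, x_{16} = 4, x_{17} = 7, x_{18} = 11, x_{19} = 18, x_{20} = 1, x_{21} = 19, x_{22} = 20, x_{23} = 11, x_{24} = 3, x_{25} = 14, x_{26} = 17, x_{27} = 3, x_{28} = 20, x_{29} = 23, x_{30} = 15, x_{31} = 10, x_{32} = 25, x_{33} = 7, x_{34} = 4, x_{35} = 11, x_{36} = 15, x_{37} = 26, x_{38} = 13, x_{39} = 11, x_{40} = 24, x_{41} = 7, x_{42} = 3, x_{43} = 10, x_{44} = 13, x_{45} = 23, x_{46} = 8, x_{47} = 3, x_{48} = 11, x_{49} = 14.
Since (x_{48}, x_{49}) = (x_0, x_1) = (11, 14) (two consecutive terms determine the rest), the sequence is periodic with period 48.
So x_{637} = x_{0 + ((637-0) mod 48)} = x_{13} = 2.

2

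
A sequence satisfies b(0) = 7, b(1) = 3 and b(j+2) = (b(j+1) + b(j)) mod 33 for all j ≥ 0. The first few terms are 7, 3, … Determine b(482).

10

b(0) = 7; b(1) = 3; b(2) = 10; b(3) = 13; b(4) = 23; b(5) = 3; b(6) = 26; b(7) = 29; b(8) = 22; b(9) = 18; b(10) = 7; b(11) = 25; b(12) = 32; b(13) = 24; b(14) = 23; b(15) = 14; b(16) = 4; b(17) = 18; b(18) = 22; b(19) = 7; b(20) = 29; b(21) = 3; b(22) = 32; b(23) = 2; b(24) = 1; b(25) = 3; b(26) = 4; b(27) = 7; b(28) = 11; b(29) = 18; b(30) = 29; b(31) = 14; b(32) = 10; b(33) = 24; b(34) = 1; b(35) = 25; b(36) = 26; b(37) = 18; b(38) = 11; b(39) = 29; b(40) = 7; b(41) = 3.
Since (b(40), b(41)) = (b(0), b(1)) = (7, 3) (two consecutive terms determine the rest), the sequence is periodic with period 40.
So b(482) = b(0 + ((482-0) mod 40)) = b(2) = 10.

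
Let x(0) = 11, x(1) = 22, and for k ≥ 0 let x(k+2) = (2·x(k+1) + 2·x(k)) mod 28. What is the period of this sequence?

Computing terms: x(0) = 11,  x(1) = 22,  x(2) = 10,  x(3) = 8,  x(4) = 8,  x(5) = 4,  x(6) = 24,  x(7) = 0,  x(8) = 20,  x(9) = 12,  x(10) = 8,  x(11) = 12,  x(12) = 12,  x(13) = 20,  x(14) = 8,  x(15) = 0,  x(16) = 16,  x(17) = 4,  x(18) = 12,  x(19) = 4,  x(20) = 4,  x(21) = 16,  x(22) = 12,  x(23) = 0,  x(24) = 24,  x(25) = 20,  x(26) = 4,  x(27) = 20,  x(28) = 20,  x(29) = 24,  x(30) = 4,  x(31) = 0,  x(32) = 8,  x(33) = 16,  x(34) = 20,  x(35) = 16,  x(36) = 16,  x(37) = 8,  x(38) = 20,  x(39) = 0,  x(40) = 12,  x(41) = 24,  x(42) = 16,  x(43) = 24,  x(44) = 24,  x(45) = 12,  x(46) = 16,  x(47) = 0,  x(48) = 4,  x(49) = 8,  x(50) = 24,  x(51) = 8,  x(52) = 8.
Since (x(51), x(52)) = (x(3), x(4)) = (8, 8) (two consecutive terms determine the rest), the sequence is eventually periodic: after a pre-period of length 3 it cycles with period 48.

48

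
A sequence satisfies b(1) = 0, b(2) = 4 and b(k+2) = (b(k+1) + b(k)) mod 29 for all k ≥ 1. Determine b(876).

Listing terms: b(1) = 0,  b(2) = 4,  b(3) = 4,  b(4) = 8,  b(5) = 12,  b(6) = 20,  b(7) = 3,  b(8) = 23,  b(9) = 26,  b(10) = 20,  b(11) = 17,  b(12) = 8,  b(13) = 25,  b(14) = 4,  b(15) = 0,  b(16) = 4.
Since (b(15), b(16)) = (b(1), b(2)) = (0, 4) (two consecutive terms determine the rest), the sequence is periodic with period 14.
So b(876) = b(1 + ((876-1) mod 14)) = b(8) = 23.

23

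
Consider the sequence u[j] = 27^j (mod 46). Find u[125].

We have u[0] = 1, u[1] = 27, u[2] = 39, u[3] = 41, u[4] = 3, u[5] = 35, u[6] = 25, u[7] = 31, u[8] = 9, u[9] = 13, u[10] = 29, u[11] = 1.
The sequence repeats with period 11.
(125 - 0) mod 11 = 4, so u[125] = u[4] = 3.

3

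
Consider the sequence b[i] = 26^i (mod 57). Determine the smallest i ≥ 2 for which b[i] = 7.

4

b[1] = 26,  b[2] = 49,  b[3] = 20,  b[4] = 7,  b[5] = 11,  b[6] = 1,  b[7] = 26.
The sequence repeats with period 6.
The value 7 first appears (with i ≥ 2) at b[4].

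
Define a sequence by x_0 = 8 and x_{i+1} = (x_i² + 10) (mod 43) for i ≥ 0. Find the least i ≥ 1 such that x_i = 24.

4

Computing terms: x_0 = 8,  x_1 = 31,  x_2 = 25,  x_3 = 33,  x_4 = 24,  x_5 = 27,  x_6 = 8.
Since x_6 = x_0 = 8, the sequence is periodic with period 6.
The value 24 first appears (with i ≥ 1) at x_4.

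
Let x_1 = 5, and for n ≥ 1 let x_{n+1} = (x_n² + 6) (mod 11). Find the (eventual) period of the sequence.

5

Listing terms: x_1 = 5; x_2 = 9; x_3 = 10; x_4 = 7; x_5 = 0; x_6 = 6; x_7 = 9.
Since x_7 = x_2 = 9, the sequence is eventually periodic: after a pre-period of length 1 it cycles with period 5.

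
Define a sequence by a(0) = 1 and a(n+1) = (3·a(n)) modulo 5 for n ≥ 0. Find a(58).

4

We have a(0) = 1; a(1) = 3; a(2) = 4; a(3) = 2; a(4) = 1.
The sequence repeats with period 4.
So a(58) = a(0 + ((58-0) mod 4)) = a(2) = 4.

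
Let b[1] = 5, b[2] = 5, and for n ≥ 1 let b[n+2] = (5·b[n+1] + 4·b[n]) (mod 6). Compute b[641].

Listing terms: b[1] = 5; b[2] = 5; b[3] = 3; b[4] = 5; b[5] = 1; b[6] = 1; b[7] = 3; b[8] = 1; b[9] = 5; b[10] = 5.
Since (b[9], b[10]) = (b[1], b[2]) = (5, 5) (two consecutive terms determine the rest), the sequence is periodic with period 8.
(641 - 1) mod 8 = 0, so b[641] = b[1] = 5.

5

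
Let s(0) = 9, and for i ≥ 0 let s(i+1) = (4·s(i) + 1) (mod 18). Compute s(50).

17

Computing terms: s(0) = 9, s(1) = 1, s(2) = 5, s(3) = 3, s(4) = 13, s(5) = 17, s(6) = 15, s(7) = 7, s(8) = 11, s(9) = 9.
The sequence repeats with period 9.
So s(50) = s(0 + ((50-0) mod 9)) = s(5) = 17.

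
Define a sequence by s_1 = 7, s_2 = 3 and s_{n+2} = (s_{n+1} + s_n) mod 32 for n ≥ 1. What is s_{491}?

Listing terms: s_1 = 7, s_2 = 3, s_3 = 10, s_4 = 13, s_5 = 23, s_6 = 4, s_7 = 27, s_8 = 31, s_9 = 26, s_{10} = 25, s_{11} = 19, s_{12} = 12, s_{13} = 31, s_{14} = 11, s_{15} = 10, s_{16} = 21, s_{17} = 31, s_{18} = 20, s_{19} = 19, s_{20} = 7, s_{21} = 26, s_{22} = 1, s_{23} = 27, s_{24} = 28, s_{25} = 23, s_{26} = 19, s_{27} = 10, s_{28} = 29, s_{29} = 7, s_{30} = 4, s_{31} = 11, s_{32} = 15, s_{33} = 26, s_{34} = 9, s_{35} = 3, s_{36} = 12, s_{37} = 15, s_{38} = 27, s_{39} = 10, s_{40} = 5, s_{41} = 15, s_{42} = 20, s_{43} = 3, s_{44} = 23, s_{45} = 26, s_{46} = 17, s_{47} = 11, s_{48} = 28, s_{49} = 7, s_{50} = 3.
The sequence repeats with period 48.
So s_{491} = s_{1 + ((491-1) mod 48)} = s_{11} = 19.

19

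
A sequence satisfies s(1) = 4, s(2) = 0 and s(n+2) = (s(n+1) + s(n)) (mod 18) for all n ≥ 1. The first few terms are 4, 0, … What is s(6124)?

4

Computing terms: s(1) = 4,  s(2) = 0,  s(3) = 4,  s(4) = 4,  s(5) = 8,  s(6) = 12,  s(7) = 2,  s(8) = 14,  s(9) = 16,  s(10) = 12,  s(11) = 10,  s(12) = 4,  s(13) = 14,  s(14) = 0,  s(15) = 14,  s(16) = 14,  s(17) = 10,  s(18) = 6,  s(19) = 16,  s(20) = 4,  s(21) = 2,  s(22) = 6,  s(23) = 8,  s(24) = 14,  s(25) = 4,  s(26) = 0.
Since (s(25), s(26)) = (s(1), s(2)) = (4, 0) (two consecutive terms determine the rest), the sequence is periodic with period 24.
(6124 - 1) mod 24 = 3, so s(6124) = s(4) = 4.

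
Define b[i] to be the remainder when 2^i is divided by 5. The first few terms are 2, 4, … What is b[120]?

Computing terms: b[1] = 2,  b[2] = 4,  b[3] = 3,  b[4] = 1,  b[5] = 2.
Since b[5] = b[1] = 2, the sequence is periodic with period 4.
So b[120] = b[1 + ((120-1) mod 4)] = b[4] = 1.

1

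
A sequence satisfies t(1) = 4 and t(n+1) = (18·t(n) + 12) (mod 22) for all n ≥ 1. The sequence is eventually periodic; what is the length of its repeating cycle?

We have t(1) = 4, t(2) = 18, t(3) = 6, t(4) = 10, t(5) = 16, t(6) = 14, t(7) = 0, t(8) = 12, t(9) = 8, t(10) = 2, t(11) = 4.
Since t(11) = t(1) = 4, the sequence is periodic with period 10.

10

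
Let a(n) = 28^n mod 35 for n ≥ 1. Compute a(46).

14

Listing terms: a(1) = 28, a(2) = 14, a(3) = 7, a(4) = 21, a(5) = 28.
Since a(5) = a(1) = 28, the sequence is periodic with period 4.
(46 - 1) mod 4 = 1, so a(46) = a(2) = 14.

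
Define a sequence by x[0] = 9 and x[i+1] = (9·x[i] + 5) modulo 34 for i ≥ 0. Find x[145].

Computing terms: x[0] = 9, x[1] = 18, x[2] = 31, x[3] = 12, x[4] = 11, x[5] = 2, x[6] = 23, x[7] = 8, x[8] = 9.
Since x[8] = x[0] = 9, the sequence is periodic with period 8.
So x[145] = x[0 + ((145-0) mod 8)] = x[1] = 18.

18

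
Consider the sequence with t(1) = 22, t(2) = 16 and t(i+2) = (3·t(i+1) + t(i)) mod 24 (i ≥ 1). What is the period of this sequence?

6

Listing terms: t(1) = 22; t(2) = 16; t(3) = 22; t(4) = 10; t(5) = 4; t(6) = 22; t(7) = 22; t(8) = 16.
The sequence repeats with period 6.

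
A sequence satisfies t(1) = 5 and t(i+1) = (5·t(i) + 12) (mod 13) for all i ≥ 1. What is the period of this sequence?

4

We have t(1) = 5,  t(2) = 11,  t(3) = 2,  t(4) = 9,  t(5) = 5.
Since t(5) = t(1) = 5, the sequence is periodic with period 4.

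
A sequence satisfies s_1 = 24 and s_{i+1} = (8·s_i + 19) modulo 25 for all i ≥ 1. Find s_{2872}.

5

Computing terms: s_1 = 24, s_2 = 11, s_3 = 7, s_4 = 0, s_5 = 19, s_6 = 21, s_7 = 12, s_8 = 15, s_9 = 14, s_{10} = 6, s_{11} = 17, s_{12} = 5, s_{13} = 9, s_{14} = 16, s_{15} = 22, s_{16} = 20, s_{17} = 4, s_{18} = 1, s_{19} = 2, s_{20} = 10, s_{21} = 24.
The sequence repeats with period 20.
(2872 - 1) mod 20 = 11, so s_{2872} = s_{12} = 5.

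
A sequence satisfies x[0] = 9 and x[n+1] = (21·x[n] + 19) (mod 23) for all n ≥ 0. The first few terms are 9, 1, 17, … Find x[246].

3

x[0] = 9,  x[1] = 1,  x[2] = 17,  x[3] = 8,  x[4] = 3,  x[5] = 13,  x[6] = 16,  x[7] = 10,  x[8] = 22,  x[9] = 21,  x[10] = 0,  x[11] = 19,  x[12] = 4,  x[13] = 11,  x[14] = 20,  x[15] = 2,  x[16] = 15,  x[17] = 12,  x[18] = 18,  x[19] = 6,  x[20] = 7,  x[21] = 5,  x[22] = 9.
The sequence repeats with period 22.
(246 - 0) mod 22 = 4, so x[246] = x[4] = 3.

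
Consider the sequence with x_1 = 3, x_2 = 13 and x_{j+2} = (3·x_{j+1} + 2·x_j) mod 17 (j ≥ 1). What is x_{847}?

7

x_1 = 3,  x_2 = 13,  x_3 = 11,  x_4 = 8,  x_5 = 12,  x_6 = 1,  x_7 = 10,  x_8 = 15,  x_9 = 14,  x_{10} = 4,  x_{11} = 6,  x_{12} = 9,  x_{13} = 5,  x_{14} = 16,  x_{15} = 7,  x_{16} = 2,  x_{17} = 3,  x_{18} = 13.
The sequence repeats with period 16.
So x_{847} = x_{1 + ((847-1) mod 16)} = x_{15} = 7.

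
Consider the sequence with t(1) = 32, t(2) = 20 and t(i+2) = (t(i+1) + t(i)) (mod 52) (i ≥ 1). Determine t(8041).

Computing terms: t(1) = 32, t(2) = 20, t(3) = 0, t(4) = 20, t(5) = 20, t(6) = 40, t(7) = 8, t(8) = 48, t(9) = 4, t(10) = 0, t(11) = 4, t(12) = 4, t(13) = 8, t(14) = 12, t(15) = 20, t(16) = 32, t(17) = 0, t(18) = 32, t(19) = 32, t(20) = 12, t(21) = 44, t(22) = 4, t(23) = 48, t(24) = 0, t(25) = 48, t(26) = 48, t(27) = 44, t(28) = 40, t(29) = 32, t(30) = 20.
Since (t(29), t(30)) = (t(1), t(2)) = (32, 20) (two consecutive terms determine the rest), the sequence is periodic with period 28.
So t(8041) = t(1 + ((8041-1) mod 28)) = t(5) = 20.

20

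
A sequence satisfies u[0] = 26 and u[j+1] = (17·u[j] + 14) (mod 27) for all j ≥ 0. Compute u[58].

We have u[0] = 26,  u[1] = 24,  u[2] = 17,  u[3] = 6,  u[4] = 8,  u[5] = 15,  u[6] = 26.
Since u[6] = u[0] = 26, the sequence is periodic with period 6.
(58 - 0) mod 6 = 4, so u[58] = u[4] = 8.

8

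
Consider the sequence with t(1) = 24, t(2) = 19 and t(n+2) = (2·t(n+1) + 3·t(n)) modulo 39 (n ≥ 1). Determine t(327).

32

We have t(1) = 24,  t(2) = 19,  t(3) = 32,  t(4) = 4,  t(5) = 26,  t(6) = 25,  t(7) = 11,  t(8) = 19,  t(9) = 32.
Since (t(8), t(9)) = (t(2), t(3)) = (19, 32) (two consecutive terms determine the rest), the sequence is eventually periodic: after a pre-period of length 1 it cycles with period 6.
For n ≥ 2, t(n) depends only on (n - 2) mod 6. (327 - 2) mod 6 = 1, so t(327) = t(3) = 32.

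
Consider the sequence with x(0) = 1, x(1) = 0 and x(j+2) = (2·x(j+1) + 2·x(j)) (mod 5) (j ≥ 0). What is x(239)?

Computing terms: x(0) = 1; x(1) = 0; x(2) = 2; x(3) = 4; x(4) = 2; x(5) = 2; x(6) = 3; x(7) = 0; x(8) = 1; x(9) = 2; x(10) = 1; x(11) = 1; x(12) = 4; x(13) = 0; x(14) = 3; x(15) = 1; x(16) = 3; x(17) = 3; x(18) = 2; x(19) = 0; x(20) = 4; x(21) = 3; x(22) = 4; x(23) = 4; x(24) = 1; x(25) = 0.
Since (x(24), x(25)) = (x(0), x(1)) = (1, 0) (two consecutive terms determine the rest), the sequence is periodic with period 24.
(239 - 0) mod 24 = 23, so x(239) = x(23) = 4.

4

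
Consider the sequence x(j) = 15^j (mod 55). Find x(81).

Computing terms: x(1) = 15, x(2) = 5, x(3) = 20, x(4) = 25, x(5) = 45, x(6) = 15.
The sequence repeats with period 5.
So x(81) = x(1 + ((81-1) mod 5)) = x(1) = 15.

15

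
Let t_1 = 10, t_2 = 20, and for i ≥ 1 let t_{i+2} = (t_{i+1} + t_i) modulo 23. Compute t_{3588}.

t_1 = 10, t_2 = 20, t_3 = 7, t_4 = 4, t_5 = 11, t_6 = 15, t_7 = 3, t_8 = 18, t_9 = 21, t_{10} = 16, t_{11} = 14, t_{12} = 7, t_{13} = 21, t_{14} = 5, t_{15} = 3, t_{16} = 8, t_{17} = 11, t_{18} = 19, t_{19} = 7, t_{20} = 3, t_{21} = 10, t_{22} = 13, t_{23} = 0, t_{24} = 13, t_{25} = 13, t_{26} = 3, t_{27} = 16, t_{28} = 19, t_{29} = 12, t_{30} = 8, t_{31} = 20, t_{32} = 5, t_{33} = 2, t_{34} = 7, t_{35} = 9, t_{36} = 16, t_{37} = 2, t_{38} = 18, t_{39} = 20, t_{40} = 15, t_{41} = 12, t_{42} = 4, t_{43} = 16, t_{44} = 20, t_{45} = 13, t_{46} = 10, t_{47} = 0, t_{48} = 10, t_{49} = 10, t_{50} = 20.
The sequence repeats with period 48.
(3588 - 1) mod 48 = 35, so t_{3588} = t_{36} = 16.

16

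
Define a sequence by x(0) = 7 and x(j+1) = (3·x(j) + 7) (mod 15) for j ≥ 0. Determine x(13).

We have x(0) = 7; x(1) = 13; x(2) = 1; x(3) = 10; x(4) = 7.
Since x(4) = x(0) = 7, the sequence is periodic with period 4.
So x(13) = x(0 + ((13-0) mod 4)) = x(1) = 13.

13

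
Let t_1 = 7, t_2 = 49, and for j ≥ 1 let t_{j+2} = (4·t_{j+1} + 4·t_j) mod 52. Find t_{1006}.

4

Computing terms: t_1 = 7; t_2 = 49; t_3 = 16; t_4 = 0; t_5 = 12; t_6 = 48; t_7 = 32; t_8 = 8; t_9 = 4; t_{10} = 48; t_{11} = 0; t_{12} = 36; t_{13} = 40; t_{14} = 44; t_{15} = 24; t_{16} = 12; t_{17} = 40; t_{18} = 0; t_{19} = 4; t_{20} = 16; t_{21} = 28; t_{22} = 20; t_{23} = 36; t_{24} = 16; t_{25} = 0.
Since (t_{24}, t_{25}) = (t_3, t_4) = (16, 0) (two consecutive terms determine the rest), the sequence is eventually periodic: after a pre-period of length 2 it cycles with period 21.
For j ≥ 3, t_j depends only on (j - 3) mod 21. (1006 - 3) mod 21 = 16, so t_{1006} = t_{19} = 4.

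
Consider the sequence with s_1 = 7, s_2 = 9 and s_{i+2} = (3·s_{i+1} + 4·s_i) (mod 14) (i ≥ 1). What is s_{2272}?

Listing terms: s_1 = 7; s_2 = 9; s_3 = 13; s_4 = 5; s_5 = 11; s_6 = 11; s_7 = 7; s_8 = 9.
Since (s_7, s_8) = (s_1, s_2) = (7, 9) (two consecutive terms determine the rest), the sequence is periodic with period 6.
(2272 - 1) mod 6 = 3, so s_{2272} = s_4 = 5.

5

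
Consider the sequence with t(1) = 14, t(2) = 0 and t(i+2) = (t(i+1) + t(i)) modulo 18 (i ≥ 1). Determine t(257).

8

We have t(1) = 14, t(2) = 0, t(3) = 14, t(4) = 14, t(5) = 10, t(6) = 6, t(7) = 16, t(8) = 4, t(9) = 2, t(10) = 6, t(11) = 8, t(12) = 14, t(13) = 4, t(14) = 0, t(15) = 4, t(16) = 4, t(17) = 8, t(18) = 12, t(19) = 2, t(20) = 14, t(21) = 16, t(22) = 12, t(23) = 10, t(24) = 4, t(25) = 14, t(26) = 0.
The sequence repeats with period 24.
(257 - 1) mod 24 = 16, so t(257) = t(17) = 8.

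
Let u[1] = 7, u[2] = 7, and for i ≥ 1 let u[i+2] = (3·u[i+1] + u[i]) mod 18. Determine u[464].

7

Computing terms: u[1] = 7, u[2] = 7, u[3] = 10, u[4] = 1, u[5] = 13, u[6] = 4, u[7] = 7, u[8] = 7.
Since (u[7], u[8]) = (u[1], u[2]) = (7, 7) (two consecutive terms determine the rest), the sequence is periodic with period 6.
(464 - 1) mod 6 = 1, so u[464] = u[2] = 7.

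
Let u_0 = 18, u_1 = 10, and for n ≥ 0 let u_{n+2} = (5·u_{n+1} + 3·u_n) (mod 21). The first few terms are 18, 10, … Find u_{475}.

10

u_0 = 18; u_1 = 10; u_2 = 20; u_3 = 4; u_4 = 17; u_5 = 13; u_6 = 11; u_7 = 10; u_8 = 20.
Since (u_7, u_8) = (u_1, u_2) = (10, 20) (two consecutive terms determine the rest), the sequence is eventually periodic: after a pre-period of length 1 it cycles with period 6.
For n ≥ 1, u_n depends only on (n - 1) mod 6. (475 - 1) mod 6 = 0, so u_{475} = u_1 = 10.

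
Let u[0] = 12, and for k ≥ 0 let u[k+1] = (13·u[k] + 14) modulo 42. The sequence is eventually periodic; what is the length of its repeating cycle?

We have u[0] = 12, u[1] = 2, u[2] = 40, u[3] = 30, u[4] = 26, u[5] = 16, u[6] = 12.
The sequence repeats with period 6.

6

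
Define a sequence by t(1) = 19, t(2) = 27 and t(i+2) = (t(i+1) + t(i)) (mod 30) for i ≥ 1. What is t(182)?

27

Listing terms: t(1) = 19, t(2) = 27, t(3) = 16, t(4) = 13, t(5) = 29, t(6) = 12, t(7) = 11, t(8) = 23, t(9) = 4, t(10) = 27, t(11) = 1, t(12) = 28, t(13) = 29, t(14) = 27, t(15) = 26, t(16) = 23, t(17) = 19, t(18) = 12, t(19) = 1, t(20) = 13, t(21) = 14, t(22) = 27, t(23) = 11, t(24) = 8, t(25) = 19, t(26) = 27.
Since (t(25), t(26)) = (t(1), t(2)) = (19, 27) (two consecutive terms determine the rest), the sequence is periodic with period 24.
(182 - 1) mod 24 = 13, so t(182) = t(14) = 27.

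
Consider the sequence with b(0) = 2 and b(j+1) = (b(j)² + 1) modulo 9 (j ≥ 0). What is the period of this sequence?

b(0) = 2, b(1) = 5, b(2) = 8, b(3) = 2.
The sequence repeats with period 3.

3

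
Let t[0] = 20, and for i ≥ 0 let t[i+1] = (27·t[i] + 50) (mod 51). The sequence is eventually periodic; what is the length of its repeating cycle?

t[0] = 20, t[1] = 29, t[2] = 17, t[3] = 50, t[4] = 23, t[5] = 8, t[6] = 11, t[7] = 41, t[8] = 35, t[9] = 26, t[10] = 38, t[11] = 5, t[12] = 32, t[13] = 47, t[14] = 44, t[15] = 14, t[16] = 20.
The sequence repeats with period 16.

16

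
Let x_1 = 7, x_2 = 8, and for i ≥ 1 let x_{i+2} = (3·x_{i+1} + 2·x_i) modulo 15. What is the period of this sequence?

24

x_1 = 7,  x_2 = 8,  x_3 = 8,  x_4 = 10,  x_5 = 1,  x_6 = 8,  x_7 = 11,  x_8 = 4,  x_9 = 4,  x_{10} = 5,  x_{11} = 8,  x_{12} = 4,  x_{13} = 13,  x_{14} = 2,  x_{15} = 2,  x_{16} = 10,  x_{17} = 4,  x_{18} = 2,  x_{19} = 14,  x_{20} = 1,  x_{21} = 1,  x_{22} = 5,  x_{23} = 2,  x_{24} = 1,  x_{25} = 7,  x_{26} = 8.
The sequence repeats with period 24.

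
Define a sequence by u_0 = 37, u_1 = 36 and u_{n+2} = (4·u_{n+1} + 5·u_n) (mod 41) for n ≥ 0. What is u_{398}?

u_0 = 37; u_1 = 36; u_2 = 1; u_3 = 20; u_4 = 3; u_5 = 30; u_6 = 12; u_7 = 34; u_8 = 32; u_9 = 11; u_{10} = 40; u_{11} = 10; u_{12} = 35; u_{13} = 26; u_{14} = 33; u_{15} = 16; u_{16} = 24; u_{17} = 12; u_{18} = 4; u_{19} = 35; u_{20} = 37; u_{21} = 36.
The sequence repeats with period 20.
(398 - 0) mod 20 = 18, so u_{398} = u_{18} = 4.

4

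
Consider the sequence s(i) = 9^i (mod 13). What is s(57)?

1

Listing terms: s(0) = 1; s(1) = 9; s(2) = 3; s(3) = 1.
The sequence repeats with period 3.
So s(57) = s(0 + ((57-0) mod 3)) = s(0) = 1.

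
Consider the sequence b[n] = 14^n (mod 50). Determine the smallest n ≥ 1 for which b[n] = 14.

1

Computing terms: b[0] = 1, b[1] = 14, b[2] = 46, b[3] = 44, b[4] = 16, b[5] = 24, b[6] = 36, b[7] = 4, b[8] = 6, b[9] = 34, b[10] = 26, b[11] = 14.
Since b[11] = b[1] = 14, the sequence is eventually periodic: after a pre-period of length 1 it cycles with period 10.
The value 14 first appears (with n ≥ 1) at b[1].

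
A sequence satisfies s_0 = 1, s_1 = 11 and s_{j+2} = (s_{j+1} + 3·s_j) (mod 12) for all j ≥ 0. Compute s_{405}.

We have s_0 = 1; s_1 = 11; s_2 = 2; s_3 = 11; s_4 = 5; s_5 = 2; s_6 = 5; s_7 = 11; s_8 = 2.
Since (s_7, s_8) = (s_1, s_2) = (11, 2) (two consecutive terms determine the rest), the sequence is eventually periodic: after a pre-period of length 1 it cycles with period 6.
For j ≥ 1, s_j depends only on (j - 1) mod 6. (405 - 1) mod 6 = 2, so s_{405} = s_3 = 11.

11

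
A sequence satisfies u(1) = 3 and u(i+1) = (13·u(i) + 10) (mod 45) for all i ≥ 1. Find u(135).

32

We have u(1) = 3; u(2) = 4; u(3) = 17; u(4) = 6; u(5) = 43; u(6) = 29; u(7) = 27; u(8) = 1; u(9) = 23; u(10) = 39; u(11) = 22; u(12) = 26; u(13) = 33; u(14) = 34; u(15) = 2; u(16) = 36; u(17) = 28; u(18) = 14; u(19) = 12; u(20) = 31; u(21) = 8; u(22) = 24; u(23) = 7; u(24) = 11; u(25) = 18; u(26) = 19; u(27) = 32; u(28) = 21; u(29) = 13; u(30) = 44; u(31) = 42; u(32) = 16; u(33) = 38; u(34) = 9; u(35) = 37; u(36) = 41; u(37) = 3.
The sequence repeats with period 36.
(135 - 1) mod 36 = 26, so u(135) = u(27) = 32.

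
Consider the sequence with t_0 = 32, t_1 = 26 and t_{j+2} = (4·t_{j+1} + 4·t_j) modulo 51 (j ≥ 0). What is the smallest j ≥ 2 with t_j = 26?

6

We have t_0 = 32; t_1 = 26; t_2 = 28; t_3 = 12; t_4 = 7; t_5 = 25; t_6 = 26; t_7 = 0; t_8 = 2; t_9 = 8; t_{10} = 40; t_{11} = 39; t_{12} = 10; t_{13} = 43; t_{14} = 8; t_{15} = 0; t_{16} = 32; t_{17} = 26.
The sequence repeats with period 16.
The value 26 first appears (with j ≥ 2) at t_6.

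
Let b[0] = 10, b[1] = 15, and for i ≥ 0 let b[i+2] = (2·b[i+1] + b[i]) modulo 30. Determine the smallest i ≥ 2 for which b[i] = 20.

4

b[0] = 10; b[1] = 15; b[2] = 10; b[3] = 5; b[4] = 20; b[5] = 15; b[6] = 20; b[7] = 25; b[8] = 10; b[9] = 15.
Since (b[8], b[9]) = (b[0], b[1]) = (10, 15) (two consecutive terms determine the rest), the sequence is periodic with period 8.
The value 20 first appears (with i ≥ 2) at b[4].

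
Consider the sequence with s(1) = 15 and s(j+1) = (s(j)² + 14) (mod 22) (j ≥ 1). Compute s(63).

We have s(1) = 15; s(2) = 19; s(3) = 1; s(4) = 15.
The sequence repeats with period 3.
So s(63) = s(1 + ((63-1) mod 3)) = s(3) = 1.

1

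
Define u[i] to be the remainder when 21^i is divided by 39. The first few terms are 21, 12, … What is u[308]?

27

We have u[1] = 21, u[2] = 12, u[3] = 18, u[4] = 27, u[5] = 21.
The sequence repeats with period 4.
So u[308] = u[1 + ((308-1) mod 4)] = u[4] = 27.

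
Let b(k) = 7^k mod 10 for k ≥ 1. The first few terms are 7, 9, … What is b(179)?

Computing terms: b(1) = 7, b(2) = 9, b(3) = 3, b(4) = 1, b(5) = 7.
Since b(5) = b(1) = 7, the sequence is periodic with period 4.
So b(179) = b(1 + ((179-1) mod 4)) = b(3) = 3.

3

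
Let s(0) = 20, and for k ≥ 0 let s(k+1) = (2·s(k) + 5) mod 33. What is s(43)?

s(0) = 20, s(1) = 12, s(2) = 29, s(3) = 30, s(4) = 32, s(5) = 3, s(6) = 11, s(7) = 27, s(8) = 26, s(9) = 24, s(10) = 20.
Since s(10) = s(0) = 20, the sequence is periodic with period 10.
(43 - 0) mod 10 = 3, so s(43) = s(3) = 30.

30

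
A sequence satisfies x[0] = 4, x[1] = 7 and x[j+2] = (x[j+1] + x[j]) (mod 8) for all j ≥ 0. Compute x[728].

We have x[0] = 4; x[1] = 7; x[2] = 3; x[3] = 2; x[4] = 5; x[5] = 7; x[6] = 4; x[7] = 3; x[8] = 7; x[9] = 2; x[10] = 1; x[11] = 3; x[12] = 4; x[13] = 7.
The sequence repeats with period 12.
So x[728] = x[0 + ((728-0) mod 12)] = x[8] = 7.

7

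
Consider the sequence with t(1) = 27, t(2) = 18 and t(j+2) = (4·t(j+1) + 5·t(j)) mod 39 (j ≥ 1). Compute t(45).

27

Listing terms: t(1) = 27, t(2) = 18, t(3) = 12, t(4) = 21, t(5) = 27, t(6) = 18.
Since (t(5), t(6)) = (t(1), t(2)) = (27, 18) (two consecutive terms determine the rest), the sequence is periodic with period 4.
So t(45) = t(1 + ((45-1) mod 4)) = t(1) = 27.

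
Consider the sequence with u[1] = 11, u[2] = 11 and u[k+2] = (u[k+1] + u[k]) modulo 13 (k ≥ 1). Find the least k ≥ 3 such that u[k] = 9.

3

We have u[1] = 11,  u[2] = 11,  u[3] = 9,  u[4] = 7,  u[5] = 3,  u[6] = 10,  u[7] = 0,  u[8] = 10,  u[9] = 10,  u[10] = 7,  u[11] = 4,  u[12] = 11,  u[13] = 2,  u[14] = 0,  u[15] = 2,  u[16] = 2,  u[17] = 4,  u[18] = 6,  u[19] = 10,  u[20] = 3,  u[21] = 0,  u[22] = 3,  u[23] = 3,  u[24] = 6,  u[25] = 9,  u[26] = 2,  u[27] = 11,  u[28] = 0,  u[29] = 11,  u[30] = 11.
The sequence repeats with period 28.
The value 9 first appears (with k ≥ 3) at u[3].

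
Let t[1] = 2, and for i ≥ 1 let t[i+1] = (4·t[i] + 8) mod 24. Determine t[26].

We have t[1] = 2, t[2] = 16, t[3] = 0, t[4] = 8, t[5] = 16.
Since t[5] = t[2] = 16, the sequence is eventually periodic: after a pre-period of length 1 it cycles with period 3.
For i ≥ 2, t[i] depends only on (i - 2) mod 3. (26 - 2) mod 3 = 0, so t[26] = t[2] = 16.

16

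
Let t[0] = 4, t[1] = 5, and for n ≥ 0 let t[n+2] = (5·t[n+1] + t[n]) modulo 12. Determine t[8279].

Listing terms: t[0] = 4,  t[1] = 5,  t[2] = 5,  t[3] = 6,  t[4] = 11,  t[5] = 1,  t[6] = 4,  t[7] = 9,  t[8] = 1,  t[9] = 2,  t[10] = 11,  t[11] = 9,  t[12] = 8,  t[13] = 1,  t[14] = 1,  t[15] = 6,  t[16] = 7,  t[17] = 5,  t[18] = 8,  t[19] = 9,  t[20] = 5,  t[21] = 10,  t[22] = 7,  t[23] = 9,  t[24] = 4,  t[25] = 5.
The sequence repeats with period 24.
So t[8279] = t[0 + ((8279-0) mod 24)] = t[23] = 9.

9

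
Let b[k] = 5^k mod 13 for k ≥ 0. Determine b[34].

12

Listing terms: b[0] = 1,  b[1] = 5,  b[2] = 12,  b[3] = 8,  b[4] = 1.
Since b[4] = b[0] = 1, the sequence is periodic with period 4.
(34 - 0) mod 4 = 2, so b[34] = b[2] = 12.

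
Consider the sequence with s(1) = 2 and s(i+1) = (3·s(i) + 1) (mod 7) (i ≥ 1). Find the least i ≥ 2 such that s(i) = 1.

3

Computing terms: s(1) = 2, s(2) = 0, s(3) = 1, s(4) = 4, s(5) = 6, s(6) = 5, s(7) = 2.
Since s(7) = s(1) = 2, the sequence is periodic with period 6.
The value 1 first appears (with i ≥ 2) at s(3).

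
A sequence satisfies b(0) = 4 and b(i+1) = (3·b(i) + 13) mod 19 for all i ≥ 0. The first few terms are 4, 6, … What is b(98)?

9

Listing terms: b(0) = 4,  b(1) = 6,  b(2) = 12,  b(3) = 11,  b(4) = 8,  b(5) = 18,  b(6) = 10,  b(7) = 5,  b(8) = 9,  b(9) = 2,  b(10) = 0,  b(11) = 13,  b(12) = 14,  b(13) = 17,  b(14) = 7,  b(15) = 15,  b(16) = 1,  b(17) = 16,  b(18) = 4.
Since b(18) = b(0) = 4, the sequence is periodic with period 18.
So b(98) = b(0 + ((98-0) mod 18)) = b(8) = 9.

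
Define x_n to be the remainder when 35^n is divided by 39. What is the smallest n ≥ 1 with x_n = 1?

6

Listing terms: x_0 = 1,  x_1 = 35,  x_2 = 16,  x_3 = 14,  x_4 = 22,  x_5 = 29,  x_6 = 1.
The sequence repeats with period 6.
The value 1 next appears (with n ≥ 1) at x_6.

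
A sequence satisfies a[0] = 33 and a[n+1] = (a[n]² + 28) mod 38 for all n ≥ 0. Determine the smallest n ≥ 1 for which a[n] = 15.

Listing terms: a[0] = 33,  a[1] = 15,  a[2] = 25,  a[3] = 7,  a[4] = 1,  a[5] = 29,  a[6] = 33.
Since a[6] = a[0] = 33, the sequence is periodic with period 6.
The value 15 first appears (with n ≥ 1) at a[1].

1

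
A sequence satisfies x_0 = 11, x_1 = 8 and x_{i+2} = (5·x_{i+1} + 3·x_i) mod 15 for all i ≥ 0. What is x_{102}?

x_0 = 11; x_1 = 8; x_2 = 13; x_3 = 14; x_4 = 4; x_5 = 2; x_6 = 7; x_7 = 11; x_8 = 1; x_9 = 8; x_{10} = 13.
Since (x_9, x_{10}) = (x_1, x_2) = (8, 13) (two consecutive terms determine the rest), the sequence is eventually periodic: after a pre-period of length 1 it cycles with period 8.
For i ≥ 1, x_i depends only on (i - 1) mod 8. (102 - 1) mod 8 = 5, so x_{102} = x_6 = 7.

7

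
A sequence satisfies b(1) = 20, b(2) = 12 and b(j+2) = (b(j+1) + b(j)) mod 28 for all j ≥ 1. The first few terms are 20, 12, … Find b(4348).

Computing terms: b(1) = 20; b(2) = 12; b(3) = 4; b(4) = 16; b(5) = 20; b(6) = 8; b(7) = 0; b(8) = 8; b(9) = 8; b(10) = 16; b(11) = 24; b(12) = 12; b(13) = 8; b(14) = 20; b(15) = 0; b(16) = 20; b(17) = 20; b(18) = 12.
The sequence repeats with period 16.
So b(4348) = b(1 + ((4348-1) mod 16)) = b(12) = 12.

12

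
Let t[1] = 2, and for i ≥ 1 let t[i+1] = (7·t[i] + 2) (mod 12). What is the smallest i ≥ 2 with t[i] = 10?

Listing terms: t[1] = 2; t[2] = 4; t[3] = 6; t[4] = 8; t[5] = 10; t[6] = 0; t[7] = 2.
Since t[7] = t[1] = 2, the sequence is periodic with period 6.
The value 10 first appears (with i ≥ 2) at t[5].

5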